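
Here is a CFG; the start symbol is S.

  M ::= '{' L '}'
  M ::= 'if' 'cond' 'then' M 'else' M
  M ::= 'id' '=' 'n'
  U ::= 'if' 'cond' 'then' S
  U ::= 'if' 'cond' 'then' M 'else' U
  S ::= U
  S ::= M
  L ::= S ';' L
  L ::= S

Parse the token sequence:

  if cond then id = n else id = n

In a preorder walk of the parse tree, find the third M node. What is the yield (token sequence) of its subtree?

[S [M if cond then [M id = n] else [M id = n]]]

id = n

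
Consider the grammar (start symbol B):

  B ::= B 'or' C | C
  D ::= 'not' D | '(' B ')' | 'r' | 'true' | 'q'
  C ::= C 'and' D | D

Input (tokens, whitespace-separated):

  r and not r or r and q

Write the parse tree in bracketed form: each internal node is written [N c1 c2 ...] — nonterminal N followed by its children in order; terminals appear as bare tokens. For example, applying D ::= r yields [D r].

B
B or C
C or C
C and D or C
D and D or C
r and D or C
r and not D or C
r and not r or C
r and not r or C and D
r and not r or D and D
r and not r or r and D
r and not r or r and q

[B [B [C [C [D r]] and [D not [D r]]]] or [C [C [D r]] and [D q]]]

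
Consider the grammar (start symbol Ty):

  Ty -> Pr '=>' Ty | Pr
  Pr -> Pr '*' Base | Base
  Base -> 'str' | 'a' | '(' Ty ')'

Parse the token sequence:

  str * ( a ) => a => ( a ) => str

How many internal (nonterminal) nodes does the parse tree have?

[Ty [Pr [Pr [Base str]] * [Base ( [Ty [Pr [Base a]]] )]] => [Ty [Pr [Base a]] => [Ty [Pr [Base ( [Ty [Pr [Base a]]] )]] => [Ty [Pr [Base str]]]]]]

20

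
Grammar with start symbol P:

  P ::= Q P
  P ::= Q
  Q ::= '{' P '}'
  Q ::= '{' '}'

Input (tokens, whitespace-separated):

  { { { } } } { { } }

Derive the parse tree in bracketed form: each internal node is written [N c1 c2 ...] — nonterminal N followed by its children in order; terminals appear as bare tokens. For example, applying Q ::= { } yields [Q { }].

P
Q P
{ P } P
{ Q } P
{ { P } } P
{ { Q } } P
{ { { } } } P
{ { { } } } Q
{ { { } } } { P }
{ { { } } } { Q }
{ { { } } } { { } }

[P [Q { [P [Q { [P [Q { }]] }]] }] [P [Q { [P [Q { }]] }]]]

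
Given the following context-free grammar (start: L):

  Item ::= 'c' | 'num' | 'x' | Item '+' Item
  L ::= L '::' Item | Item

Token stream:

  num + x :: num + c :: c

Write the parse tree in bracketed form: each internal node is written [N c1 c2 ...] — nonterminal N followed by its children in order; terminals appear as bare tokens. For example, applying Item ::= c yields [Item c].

L
L :: Item
L :: Item :: Item
Item :: Item :: Item
Item + Item :: Item :: Item
num + Item :: Item :: Item
num + x :: Item :: Item
num + x :: Item + Item :: Item
num + x :: num + Item :: Item
num + x :: num + c :: Item
num + x :: num + c :: c

[L [L [L [Item [Item num] + [Item x]]] :: [Item [Item num] + [Item c]]] :: [Item c]]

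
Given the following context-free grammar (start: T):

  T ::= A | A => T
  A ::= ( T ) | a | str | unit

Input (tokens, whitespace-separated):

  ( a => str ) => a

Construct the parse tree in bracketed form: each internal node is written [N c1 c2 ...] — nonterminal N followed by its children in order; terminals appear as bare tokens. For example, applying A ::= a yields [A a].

T
A => T
( T ) => T
( A => T ) => T
( a => T ) => T
( a => A ) => T
( a => str ) => T
( a => str ) => A
( a => str ) => a

[T [A ( [T [A a] => [T [A str]]] )] => [T [A a]]]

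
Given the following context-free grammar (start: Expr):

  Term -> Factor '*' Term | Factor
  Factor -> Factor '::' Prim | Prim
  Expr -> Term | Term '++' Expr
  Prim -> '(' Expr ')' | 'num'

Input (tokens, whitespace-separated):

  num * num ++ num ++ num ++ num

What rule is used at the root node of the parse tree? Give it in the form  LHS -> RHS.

[Expr [Term [Factor [Prim num]] * [Term [Factor [Prim num]]]] ++ [Expr [Term [Factor [Prim num]]] ++ [Expr [Term [Factor [Prim num]]] ++ [Expr [Term [Factor [Prim num]]]]]]]

Expr -> Term '++' Expr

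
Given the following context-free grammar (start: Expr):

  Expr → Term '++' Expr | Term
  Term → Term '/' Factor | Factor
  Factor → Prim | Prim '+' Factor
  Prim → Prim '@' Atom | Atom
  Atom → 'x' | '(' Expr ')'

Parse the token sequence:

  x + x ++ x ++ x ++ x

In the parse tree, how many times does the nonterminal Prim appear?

5

[Expr [Term [Factor [Prim [Atom x]] + [Factor [Prim [Atom x]]]]] ++ [Expr [Term [Factor [Prim [Atom x]]]] ++ [Expr [Term [Factor [Prim [Atom x]]]] ++ [Expr [Term [Factor [Prim [Atom x]]]]]]]]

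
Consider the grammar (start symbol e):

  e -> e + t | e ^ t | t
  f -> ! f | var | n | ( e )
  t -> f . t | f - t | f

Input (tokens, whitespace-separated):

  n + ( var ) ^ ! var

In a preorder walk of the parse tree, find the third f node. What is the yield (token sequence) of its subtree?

var

[e [e [e [t [f n]]] + [t [f ( [e [t [f var]]] )]]] ^ [t [f ! [f var]]]]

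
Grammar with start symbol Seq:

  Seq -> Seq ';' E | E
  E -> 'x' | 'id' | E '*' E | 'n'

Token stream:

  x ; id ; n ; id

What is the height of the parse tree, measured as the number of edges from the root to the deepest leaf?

5

[Seq [Seq [Seq [Seq [E x]] ; [E id]] ; [E n]] ; [E id]]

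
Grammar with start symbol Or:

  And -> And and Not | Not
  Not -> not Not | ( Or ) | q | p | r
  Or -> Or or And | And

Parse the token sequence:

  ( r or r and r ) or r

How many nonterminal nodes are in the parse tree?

14

[Or [Or [And [Not ( [Or [Or [And [Not r]]] or [And [And [Not r]] and [Not r]]] )]]] or [And [Not r]]]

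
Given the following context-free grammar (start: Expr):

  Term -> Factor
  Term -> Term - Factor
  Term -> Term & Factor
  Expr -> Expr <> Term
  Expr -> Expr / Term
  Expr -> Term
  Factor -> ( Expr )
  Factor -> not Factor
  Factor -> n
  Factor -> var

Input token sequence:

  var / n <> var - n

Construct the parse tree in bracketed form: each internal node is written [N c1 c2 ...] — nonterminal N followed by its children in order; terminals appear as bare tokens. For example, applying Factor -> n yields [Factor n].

[Expr [Expr [Expr [Term [Factor var]]] / [Term [Factor n]]] <> [Term [Term [Factor var]] - [Factor n]]]

Expr
Expr <> Term
Expr / Term <> Term
Term / Term <> Term
Factor / Term <> Term
var / Term <> Term
var / Factor <> Term
var / n <> Term
var / n <> Term - Factor
var / n <> Factor - Factor
var / n <> var - Factor
var / n <> var - n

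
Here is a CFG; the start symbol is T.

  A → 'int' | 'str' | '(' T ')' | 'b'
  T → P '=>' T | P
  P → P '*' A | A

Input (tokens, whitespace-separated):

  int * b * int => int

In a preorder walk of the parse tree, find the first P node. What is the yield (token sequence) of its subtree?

int * b * int

[T [P [P [P [A int]] * [A b]] * [A int]] => [T [P [A int]]]]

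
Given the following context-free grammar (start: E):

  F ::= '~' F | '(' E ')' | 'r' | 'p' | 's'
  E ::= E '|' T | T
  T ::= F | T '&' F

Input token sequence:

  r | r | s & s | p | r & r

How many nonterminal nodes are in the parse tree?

[E [E [E [E [E [T [F r]]] | [T [F r]]] | [T [T [F s]] & [F s]]] | [T [F p]]] | [T [T [F r]] & [F r]]]

19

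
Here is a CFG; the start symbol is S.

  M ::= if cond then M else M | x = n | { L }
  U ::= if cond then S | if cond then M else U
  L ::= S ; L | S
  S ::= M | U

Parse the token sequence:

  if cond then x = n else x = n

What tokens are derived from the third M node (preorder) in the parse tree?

[S [M if cond then [M x = n] else [M x = n]]]

x = n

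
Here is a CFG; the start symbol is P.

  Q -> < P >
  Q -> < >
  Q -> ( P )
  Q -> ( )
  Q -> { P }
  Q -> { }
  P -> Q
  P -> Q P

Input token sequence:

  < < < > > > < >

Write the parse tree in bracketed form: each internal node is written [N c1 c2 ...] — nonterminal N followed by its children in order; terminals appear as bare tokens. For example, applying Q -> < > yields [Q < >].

P
Q P
< P > P
< Q > P
< < P > > P
< < Q > > P
< < < > > > P
< < < > > > Q
< < < > > > < >

[P [Q < [P [Q < [P [Q < >]] >]] >] [P [Q < >]]]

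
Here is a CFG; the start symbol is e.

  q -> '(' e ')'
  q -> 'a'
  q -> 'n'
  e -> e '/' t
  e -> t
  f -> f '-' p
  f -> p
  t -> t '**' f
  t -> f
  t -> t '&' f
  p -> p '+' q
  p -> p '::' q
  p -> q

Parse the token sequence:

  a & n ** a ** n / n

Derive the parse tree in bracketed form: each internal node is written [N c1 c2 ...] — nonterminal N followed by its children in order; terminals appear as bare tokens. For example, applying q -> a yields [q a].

e
e / t
t / t
t ** f / t
t ** f ** f / t
t & f ** f ** f / t
f & f ** f ** f / t
p & f ** f ** f / t
q & f ** f ** f / t
a & f ** f ** f / t
a & p ** f ** f / t
a & q ** f ** f / t
a & n ** f ** f / t
a & n ** p ** f / t
a & n ** q ** f / t
a & n ** a ** f / t
a & n ** a ** p / t
a & n ** a ** q / t
a & n ** a ** n / t
a & n ** a ** n / f
a & n ** a ** n / p
a & n ** a ** n / q
a & n ** a ** n / n

[e [e [t [t [t [t [f [p [q a]]]] & [f [p [q n]]]] ** [f [p [q a]]]] ** [f [p [q n]]]]] / [t [f [p [q n]]]]]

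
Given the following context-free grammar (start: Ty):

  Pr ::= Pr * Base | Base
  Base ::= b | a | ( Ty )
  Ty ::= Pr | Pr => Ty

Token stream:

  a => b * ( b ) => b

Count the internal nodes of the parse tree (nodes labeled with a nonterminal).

14

[Ty [Pr [Base a]] => [Ty [Pr [Pr [Base b]] * [Base ( [Ty [Pr [Base b]]] )]] => [Ty [Pr [Base b]]]]]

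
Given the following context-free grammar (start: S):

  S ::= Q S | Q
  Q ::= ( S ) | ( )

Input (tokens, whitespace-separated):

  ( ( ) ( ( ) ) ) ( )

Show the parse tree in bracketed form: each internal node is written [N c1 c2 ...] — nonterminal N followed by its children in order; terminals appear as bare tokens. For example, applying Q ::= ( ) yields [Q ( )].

[S [Q ( [S [Q ( )] [S [Q ( [S [Q ( )]] )]]] )] [S [Q ( )]]]

S
Q S
( S ) S
( Q S ) S
( ( ) S ) S
( ( ) Q ) S
( ( ) ( S ) ) S
( ( ) ( Q ) ) S
( ( ) ( ( ) ) ) S
( ( ) ( ( ) ) ) Q
( ( ) ( ( ) ) ) ( )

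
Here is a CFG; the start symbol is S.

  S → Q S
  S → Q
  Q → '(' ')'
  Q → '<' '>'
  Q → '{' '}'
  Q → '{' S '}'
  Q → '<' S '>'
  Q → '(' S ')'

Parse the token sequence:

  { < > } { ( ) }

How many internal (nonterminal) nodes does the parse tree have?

8

[S [Q { [S [Q < >]] }] [S [Q { [S [Q ( )]] }]]]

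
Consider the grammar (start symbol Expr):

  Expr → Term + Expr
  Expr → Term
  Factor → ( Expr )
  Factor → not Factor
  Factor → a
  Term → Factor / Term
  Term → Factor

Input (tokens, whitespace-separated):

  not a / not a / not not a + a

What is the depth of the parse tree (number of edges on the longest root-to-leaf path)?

7

[Expr [Term [Factor not [Factor a]] / [Term [Factor not [Factor a]] / [Term [Factor not [Factor not [Factor a]]]]]] + [Expr [Term [Factor a]]]]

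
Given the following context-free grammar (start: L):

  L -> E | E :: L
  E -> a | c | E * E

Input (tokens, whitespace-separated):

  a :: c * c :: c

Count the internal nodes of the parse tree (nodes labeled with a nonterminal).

8

[L [E a] :: [L [E [E c] * [E c]] :: [L [E c]]]]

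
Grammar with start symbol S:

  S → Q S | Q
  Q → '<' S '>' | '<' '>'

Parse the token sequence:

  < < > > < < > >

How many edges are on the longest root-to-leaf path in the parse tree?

5

[S [Q < [S [Q < >]] >] [S [Q < [S [Q < >]] >]]]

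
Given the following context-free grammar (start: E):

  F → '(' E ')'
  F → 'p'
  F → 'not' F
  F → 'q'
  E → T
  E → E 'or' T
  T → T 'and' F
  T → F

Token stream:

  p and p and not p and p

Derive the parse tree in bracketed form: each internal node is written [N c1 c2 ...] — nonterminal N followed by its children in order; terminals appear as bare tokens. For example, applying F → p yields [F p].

E
T
T and F
T and F and F
T and F and F and F
F and F and F and F
p and F and F and F
p and p and F and F
p and p and not F and F
p and p and not p and F
p and p and not p and p

[E [T [T [T [T [F p]] and [F p]] and [F not [F p]]] and [F p]]]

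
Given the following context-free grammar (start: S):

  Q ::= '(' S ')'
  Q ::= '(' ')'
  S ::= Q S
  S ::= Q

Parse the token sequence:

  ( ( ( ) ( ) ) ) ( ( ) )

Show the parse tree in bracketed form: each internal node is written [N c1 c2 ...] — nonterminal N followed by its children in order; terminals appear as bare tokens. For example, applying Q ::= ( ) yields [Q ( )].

S
Q S
( S ) S
( Q ) S
( ( S ) ) S
( ( Q S ) ) S
( ( ( ) S ) ) S
( ( ( ) Q ) ) S
( ( ( ) ( ) ) ) S
( ( ( ) ( ) ) ) Q
( ( ( ) ( ) ) ) ( S )
( ( ( ) ( ) ) ) ( Q )
( ( ( ) ( ) ) ) ( ( ) )

[S [Q ( [S [Q ( [S [Q ( )] [S [Q ( )]]] )]] )] [S [Q ( [S [Q ( )]] )]]]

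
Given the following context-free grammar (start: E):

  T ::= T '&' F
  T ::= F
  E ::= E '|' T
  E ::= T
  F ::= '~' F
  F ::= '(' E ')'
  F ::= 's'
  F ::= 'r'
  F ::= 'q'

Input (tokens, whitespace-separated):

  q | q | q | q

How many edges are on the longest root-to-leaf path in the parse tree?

6

[E [E [E [E [T [F q]]] | [T [F q]]] | [T [F q]]] | [T [F q]]]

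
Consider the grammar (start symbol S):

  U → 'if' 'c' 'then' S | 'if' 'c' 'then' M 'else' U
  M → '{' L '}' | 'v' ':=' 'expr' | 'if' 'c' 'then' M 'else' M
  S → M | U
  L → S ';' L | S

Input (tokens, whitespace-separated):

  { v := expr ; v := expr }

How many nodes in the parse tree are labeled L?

[S [M { [L [S [M v := expr]] ; [L [S [M v := expr]]]] }]]

2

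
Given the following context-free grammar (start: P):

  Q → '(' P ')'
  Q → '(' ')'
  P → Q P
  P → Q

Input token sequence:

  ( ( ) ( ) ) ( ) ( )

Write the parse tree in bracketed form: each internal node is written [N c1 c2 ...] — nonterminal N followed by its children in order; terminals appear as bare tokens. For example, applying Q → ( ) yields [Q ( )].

P
Q P
( P ) P
( Q P ) P
( ( ) P ) P
( ( ) Q ) P
( ( ) ( ) ) P
( ( ) ( ) ) Q P
( ( ) ( ) ) ( ) P
( ( ) ( ) ) ( ) Q
( ( ) ( ) ) ( ) ( )

[P [Q ( [P [Q ( )] [P [Q ( )]]] )] [P [Q ( )] [P [Q ( )]]]]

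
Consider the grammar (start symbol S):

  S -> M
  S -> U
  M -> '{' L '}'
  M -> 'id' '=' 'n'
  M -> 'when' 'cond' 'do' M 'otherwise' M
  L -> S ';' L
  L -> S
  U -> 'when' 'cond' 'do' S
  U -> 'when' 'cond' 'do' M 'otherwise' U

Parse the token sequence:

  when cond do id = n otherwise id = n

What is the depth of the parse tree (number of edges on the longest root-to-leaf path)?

[S [M when cond do [M id = n] otherwise [M id = n]]]

3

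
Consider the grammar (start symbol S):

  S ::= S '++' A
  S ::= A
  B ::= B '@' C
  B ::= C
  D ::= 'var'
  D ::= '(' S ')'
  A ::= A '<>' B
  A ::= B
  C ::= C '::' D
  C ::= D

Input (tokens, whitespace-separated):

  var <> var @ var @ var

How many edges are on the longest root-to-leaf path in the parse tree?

[S [A [A [B [C [D var]]]] <> [B [B [B [C [D var]]] @ [C [D var]]] @ [C [D var]]]]]

7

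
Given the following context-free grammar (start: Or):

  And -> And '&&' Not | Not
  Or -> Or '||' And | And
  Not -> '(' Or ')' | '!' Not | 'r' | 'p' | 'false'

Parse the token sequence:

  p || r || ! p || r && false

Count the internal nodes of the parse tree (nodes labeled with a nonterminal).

15

[Or [Or [Or [Or [And [Not p]]] || [And [Not r]]] || [And [Not ! [Not p]]]] || [And [And [Not r]] && [Not false]]]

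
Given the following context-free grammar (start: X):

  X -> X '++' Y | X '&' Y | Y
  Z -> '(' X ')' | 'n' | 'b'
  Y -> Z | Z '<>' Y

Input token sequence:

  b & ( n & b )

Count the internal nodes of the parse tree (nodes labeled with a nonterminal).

[X [X [Y [Z b]]] & [Y [Z ( [X [X [Y [Z n]]] & [Y [Z b]]] )]]]

12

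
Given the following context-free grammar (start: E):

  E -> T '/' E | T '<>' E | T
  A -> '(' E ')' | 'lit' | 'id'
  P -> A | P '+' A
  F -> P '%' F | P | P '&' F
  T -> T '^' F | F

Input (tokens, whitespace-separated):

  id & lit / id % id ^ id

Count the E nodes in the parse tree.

[E [T [F [P [A id]] & [F [P [A lit]]]]] / [E [T [T [F [P [A id]] % [F [P [A id]]]]] ^ [F [P [A id]]]]]]

2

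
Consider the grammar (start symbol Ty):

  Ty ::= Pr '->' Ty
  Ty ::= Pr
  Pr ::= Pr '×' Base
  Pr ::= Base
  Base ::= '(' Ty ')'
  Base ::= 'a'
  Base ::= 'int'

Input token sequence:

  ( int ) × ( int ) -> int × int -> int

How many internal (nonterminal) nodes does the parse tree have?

19

[Ty [Pr [Pr [Base ( [Ty [Pr [Base int]]] )]] × [Base ( [Ty [Pr [Base int]]] )]] -> [Ty [Pr [Pr [Base int]] × [Base int]] -> [Ty [Pr [Base int]]]]]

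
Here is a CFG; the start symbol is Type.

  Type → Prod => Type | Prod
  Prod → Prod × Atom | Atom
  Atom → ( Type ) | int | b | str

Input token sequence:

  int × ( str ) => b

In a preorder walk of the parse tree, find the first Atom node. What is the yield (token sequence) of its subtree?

int

[Type [Prod [Prod [Atom int]] × [Atom ( [Type [Prod [Atom str]]] )]] => [Type [Prod [Atom b]]]]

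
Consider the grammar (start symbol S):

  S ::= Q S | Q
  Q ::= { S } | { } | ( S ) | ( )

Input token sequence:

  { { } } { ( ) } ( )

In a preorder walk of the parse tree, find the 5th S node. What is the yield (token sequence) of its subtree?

[S [Q { [S [Q { }]] }] [S [Q { [S [Q ( )]] }] [S [Q ( )]]]]

( )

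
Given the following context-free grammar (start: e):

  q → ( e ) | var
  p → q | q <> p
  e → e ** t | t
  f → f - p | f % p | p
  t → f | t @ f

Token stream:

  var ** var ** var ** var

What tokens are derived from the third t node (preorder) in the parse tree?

var

[e [e [e [e [t [f [p [q var]]]]] ** [t [f [p [q var]]]]] ** [t [f [p [q var]]]]] ** [t [f [p [q var]]]]]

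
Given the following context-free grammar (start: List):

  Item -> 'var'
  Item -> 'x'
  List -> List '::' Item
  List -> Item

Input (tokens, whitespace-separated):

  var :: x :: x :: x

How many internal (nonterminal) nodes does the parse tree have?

8

[List [List [List [List [Item var]] :: [Item x]] :: [Item x]] :: [Item x]]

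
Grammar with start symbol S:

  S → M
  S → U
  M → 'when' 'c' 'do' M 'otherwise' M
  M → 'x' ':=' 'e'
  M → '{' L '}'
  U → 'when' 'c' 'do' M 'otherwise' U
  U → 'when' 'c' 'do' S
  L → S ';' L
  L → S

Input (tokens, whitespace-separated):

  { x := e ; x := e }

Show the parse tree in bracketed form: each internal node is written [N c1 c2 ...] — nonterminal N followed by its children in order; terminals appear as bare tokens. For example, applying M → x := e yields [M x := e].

[S [M { [L [S [M x := e]] ; [L [S [M x := e]]]] }]]

S
M
{ L }
{ S ; L }
{ M ; L }
{ x := e ; L }
{ x := e ; S }
{ x := e ; M }
{ x := e ; x := e }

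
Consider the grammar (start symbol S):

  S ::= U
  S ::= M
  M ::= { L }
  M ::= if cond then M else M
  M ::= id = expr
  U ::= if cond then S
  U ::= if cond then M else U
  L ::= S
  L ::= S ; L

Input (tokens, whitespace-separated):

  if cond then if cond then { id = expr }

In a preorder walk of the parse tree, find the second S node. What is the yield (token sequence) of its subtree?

[S [U if cond then [S [U if cond then [S [M { [L [S [M id = expr]]] }]]]]]]

if cond then { id = expr }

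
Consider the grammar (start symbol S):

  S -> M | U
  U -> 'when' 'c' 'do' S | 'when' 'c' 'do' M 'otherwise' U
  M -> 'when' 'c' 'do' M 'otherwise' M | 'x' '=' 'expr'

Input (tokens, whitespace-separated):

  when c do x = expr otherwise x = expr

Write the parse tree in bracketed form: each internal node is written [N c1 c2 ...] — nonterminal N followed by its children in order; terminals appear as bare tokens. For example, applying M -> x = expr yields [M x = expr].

S
M
when c do M otherwise M
when c do x = expr otherwise M
when c do x = expr otherwise x = expr

[S [M when c do [M x = expr] otherwise [M x = expr]]]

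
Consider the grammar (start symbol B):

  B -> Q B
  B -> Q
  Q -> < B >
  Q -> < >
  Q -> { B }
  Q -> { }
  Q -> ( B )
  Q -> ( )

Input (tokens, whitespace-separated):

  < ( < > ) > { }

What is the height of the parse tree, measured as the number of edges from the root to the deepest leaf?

[B [Q < [B [Q ( [B [Q < >]] )]] >] [B [Q { }]]]

6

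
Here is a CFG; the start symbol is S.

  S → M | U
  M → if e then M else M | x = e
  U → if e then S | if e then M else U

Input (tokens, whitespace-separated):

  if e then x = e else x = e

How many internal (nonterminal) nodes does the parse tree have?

4

[S [M if e then [M x = e] else [M x = e]]]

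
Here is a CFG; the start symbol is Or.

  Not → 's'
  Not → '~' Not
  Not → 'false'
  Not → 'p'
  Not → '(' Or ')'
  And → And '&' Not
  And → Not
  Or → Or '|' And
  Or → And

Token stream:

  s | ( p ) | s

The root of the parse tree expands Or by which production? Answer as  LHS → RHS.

Or → Or '|' And

[Or [Or [Or [And [Not s]]] | [And [Not ( [Or [And [Not p]]] )]]] | [And [Not s]]]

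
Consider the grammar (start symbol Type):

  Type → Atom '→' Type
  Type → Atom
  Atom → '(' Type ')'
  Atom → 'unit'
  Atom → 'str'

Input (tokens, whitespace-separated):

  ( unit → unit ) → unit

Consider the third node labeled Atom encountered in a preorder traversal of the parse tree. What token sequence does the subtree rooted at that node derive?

unit

[Type [Atom ( [Type [Atom unit] → [Type [Atom unit]]] )] → [Type [Atom unit]]]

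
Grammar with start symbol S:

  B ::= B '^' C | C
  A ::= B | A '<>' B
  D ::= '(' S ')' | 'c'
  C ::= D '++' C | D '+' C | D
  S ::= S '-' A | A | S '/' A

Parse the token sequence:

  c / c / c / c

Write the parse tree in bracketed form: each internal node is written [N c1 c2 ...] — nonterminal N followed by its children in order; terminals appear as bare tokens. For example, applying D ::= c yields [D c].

S
S / A
S / A / A
S / A / A / A
A / A / A / A
B / A / A / A
C / A / A / A
D / A / A / A
c / A / A / A
c / B / A / A
c / C / A / A
c / D / A / A
c / c / A / A
c / c / B / A
c / c / C / A
c / c / D / A
c / c / c / A
c / c / c / B
c / c / c / C
c / c / c / D
c / c / c / c

[S [S [S [S [A [B [C [D c]]]]] / [A [B [C [D c]]]]] / [A [B [C [D c]]]]] / [A [B [C [D c]]]]]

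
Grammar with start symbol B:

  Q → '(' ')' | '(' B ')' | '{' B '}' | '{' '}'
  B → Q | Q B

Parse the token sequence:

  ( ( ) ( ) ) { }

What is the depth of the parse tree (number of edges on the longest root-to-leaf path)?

[B [Q ( [B [Q ( )] [B [Q ( )]]] )] [B [Q { }]]]

5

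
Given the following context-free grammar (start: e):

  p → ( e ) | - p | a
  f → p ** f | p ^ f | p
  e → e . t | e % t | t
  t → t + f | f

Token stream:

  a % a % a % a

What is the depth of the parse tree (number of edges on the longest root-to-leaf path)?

7

[e [e [e [e [t [f [p a]]]] % [t [f [p a]]]] % [t [f [p a]]]] % [t [f [p a]]]]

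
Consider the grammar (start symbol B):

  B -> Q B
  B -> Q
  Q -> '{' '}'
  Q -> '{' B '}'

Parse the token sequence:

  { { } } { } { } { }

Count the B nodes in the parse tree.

5

[B [Q { [B [Q { }]] }] [B [Q { }] [B [Q { }] [B [Q { }]]]]]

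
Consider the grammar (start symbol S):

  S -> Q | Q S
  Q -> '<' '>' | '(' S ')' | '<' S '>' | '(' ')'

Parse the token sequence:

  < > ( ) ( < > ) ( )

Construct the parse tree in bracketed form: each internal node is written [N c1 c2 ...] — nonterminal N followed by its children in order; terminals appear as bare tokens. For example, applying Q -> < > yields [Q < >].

[S [Q < >] [S [Q ( )] [S [Q ( [S [Q < >]] )] [S [Q ( )]]]]]

S
Q S
< > S
< > Q S
< > ( ) S
< > ( ) Q S
< > ( ) ( S ) S
< > ( ) ( Q ) S
< > ( ) ( < > ) S
< > ( ) ( < > ) Q
< > ( ) ( < > ) ( )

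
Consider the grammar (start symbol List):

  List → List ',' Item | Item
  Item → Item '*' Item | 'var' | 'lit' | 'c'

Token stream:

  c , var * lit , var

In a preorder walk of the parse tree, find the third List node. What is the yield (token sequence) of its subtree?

[List [List [List [Item c]] , [Item [Item var] * [Item lit]]] , [Item var]]

c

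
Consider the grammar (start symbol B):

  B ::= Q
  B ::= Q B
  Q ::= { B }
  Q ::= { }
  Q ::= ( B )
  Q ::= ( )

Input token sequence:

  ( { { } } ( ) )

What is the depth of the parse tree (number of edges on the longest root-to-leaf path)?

[B [Q ( [B [Q { [B [Q { }]] }] [B [Q ( )]]] )]]

6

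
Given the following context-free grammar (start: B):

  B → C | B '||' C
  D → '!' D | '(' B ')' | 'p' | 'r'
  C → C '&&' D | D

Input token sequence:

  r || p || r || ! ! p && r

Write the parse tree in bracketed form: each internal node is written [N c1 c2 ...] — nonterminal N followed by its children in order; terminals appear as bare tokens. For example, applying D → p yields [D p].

[B [B [B [B [C [D r]]] || [C [D p]]] || [C [D r]]] || [C [C [D ! [D ! [D p]]]] && [D r]]]

B
B || C
B || C || C
B || C || C || C
C || C || C || C
D || C || C || C
r || C || C || C
r || D || C || C
r || p || C || C
r || p || D || C
r || p || r || C
r || p || r || C && D
r || p || r || D && D
r || p || r || ! D && D
r || p || r || ! ! D && D
r || p || r || ! ! p && D
r || p || r || ! ! p && r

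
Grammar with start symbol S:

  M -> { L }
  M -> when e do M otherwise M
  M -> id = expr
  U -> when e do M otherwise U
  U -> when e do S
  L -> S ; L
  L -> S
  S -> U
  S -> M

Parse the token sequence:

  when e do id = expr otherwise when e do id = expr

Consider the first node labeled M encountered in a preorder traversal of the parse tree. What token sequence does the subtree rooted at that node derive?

id = expr

[S [U when e do [M id = expr] otherwise [U when e do [S [M id = expr]]]]]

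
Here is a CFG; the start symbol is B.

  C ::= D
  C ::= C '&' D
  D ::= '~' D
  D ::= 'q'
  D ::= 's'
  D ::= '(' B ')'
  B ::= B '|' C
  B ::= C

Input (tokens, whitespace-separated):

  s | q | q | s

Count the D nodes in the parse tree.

4

[B [B [B [B [C [D s]]] | [C [D q]]] | [C [D q]]] | [C [D s]]]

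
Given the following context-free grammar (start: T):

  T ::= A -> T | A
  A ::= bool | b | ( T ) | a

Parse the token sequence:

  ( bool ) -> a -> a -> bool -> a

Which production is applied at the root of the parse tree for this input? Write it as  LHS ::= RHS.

[T [A ( [T [A bool]] )] -> [T [A a] -> [T [A a] -> [T [A bool] -> [T [A a]]]]]]

T ::= A -> T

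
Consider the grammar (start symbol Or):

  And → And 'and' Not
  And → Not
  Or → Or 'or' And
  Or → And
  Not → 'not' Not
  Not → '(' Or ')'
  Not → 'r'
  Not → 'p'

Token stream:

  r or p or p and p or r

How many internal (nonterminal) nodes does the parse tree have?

14

[Or [Or [Or [Or [And [Not r]]] or [And [Not p]]] or [And [And [Not p]] and [Not p]]] or [And [Not r]]]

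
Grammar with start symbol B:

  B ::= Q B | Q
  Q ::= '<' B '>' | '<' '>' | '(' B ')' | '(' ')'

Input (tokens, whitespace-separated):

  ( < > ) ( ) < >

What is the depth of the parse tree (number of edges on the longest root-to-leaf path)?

4

[B [Q ( [B [Q < >]] )] [B [Q ( )] [B [Q < >]]]]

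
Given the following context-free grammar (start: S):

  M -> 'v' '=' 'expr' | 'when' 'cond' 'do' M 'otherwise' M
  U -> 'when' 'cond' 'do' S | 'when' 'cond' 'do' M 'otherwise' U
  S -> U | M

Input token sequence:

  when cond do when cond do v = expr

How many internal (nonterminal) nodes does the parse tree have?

6

[S [U when cond do [S [U when cond do [S [M v = expr]]]]]]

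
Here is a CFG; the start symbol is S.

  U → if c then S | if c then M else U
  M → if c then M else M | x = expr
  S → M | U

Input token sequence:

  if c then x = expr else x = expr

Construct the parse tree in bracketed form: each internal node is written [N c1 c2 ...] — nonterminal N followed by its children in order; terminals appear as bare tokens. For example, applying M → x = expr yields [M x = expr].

[S [M if c then [M x = expr] else [M x = expr]]]

S
M
if c then M else M
if c then x = expr else M
if c then x = expr else x = expr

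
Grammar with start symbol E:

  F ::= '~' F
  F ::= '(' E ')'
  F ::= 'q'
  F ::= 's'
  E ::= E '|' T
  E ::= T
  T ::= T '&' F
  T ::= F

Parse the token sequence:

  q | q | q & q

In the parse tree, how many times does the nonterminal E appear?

[E [E [E [T [F q]]] | [T [F q]]] | [T [T [F q]] & [F q]]]

3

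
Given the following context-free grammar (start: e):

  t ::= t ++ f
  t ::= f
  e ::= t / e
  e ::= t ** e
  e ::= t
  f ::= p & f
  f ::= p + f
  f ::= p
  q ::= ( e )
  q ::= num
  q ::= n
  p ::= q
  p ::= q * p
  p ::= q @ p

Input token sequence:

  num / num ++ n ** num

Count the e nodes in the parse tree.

3

[e [t [f [p [q num]]]] / [e [t [t [f [p [q num]]]] ++ [f [p [q n]]]] ** [e [t [f [p [q num]]]]]]]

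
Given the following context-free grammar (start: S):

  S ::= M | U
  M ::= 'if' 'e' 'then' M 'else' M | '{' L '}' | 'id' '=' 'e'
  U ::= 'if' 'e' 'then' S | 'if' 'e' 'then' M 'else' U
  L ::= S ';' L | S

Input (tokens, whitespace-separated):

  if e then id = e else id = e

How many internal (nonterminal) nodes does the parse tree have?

[S [M if e then [M id = e] else [M id = e]]]

4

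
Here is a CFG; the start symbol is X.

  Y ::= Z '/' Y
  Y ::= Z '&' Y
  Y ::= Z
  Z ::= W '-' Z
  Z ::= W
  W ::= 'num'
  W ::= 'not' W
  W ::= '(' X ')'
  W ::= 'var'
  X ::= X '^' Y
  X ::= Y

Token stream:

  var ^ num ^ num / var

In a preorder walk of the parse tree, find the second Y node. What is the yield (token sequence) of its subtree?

[X [X [X [Y [Z [W var]]]] ^ [Y [Z [W num]]]] ^ [Y [Z [W num]] / [Y [Z [W var]]]]]

num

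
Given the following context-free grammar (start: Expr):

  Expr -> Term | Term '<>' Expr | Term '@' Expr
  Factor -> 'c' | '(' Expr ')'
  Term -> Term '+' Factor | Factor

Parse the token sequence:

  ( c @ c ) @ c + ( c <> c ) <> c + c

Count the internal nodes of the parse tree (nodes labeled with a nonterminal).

25

[Expr [Term [Factor ( [Expr [Term [Factor c]] @ [Expr [Term [Factor c]]]] )]] @ [Expr [Term [Term [Factor c]] + [Factor ( [Expr [Term [Factor c]] <> [Expr [Term [Factor c]]]] )]] <> [Expr [Term [Term [Factor c]] + [Factor c]]]]]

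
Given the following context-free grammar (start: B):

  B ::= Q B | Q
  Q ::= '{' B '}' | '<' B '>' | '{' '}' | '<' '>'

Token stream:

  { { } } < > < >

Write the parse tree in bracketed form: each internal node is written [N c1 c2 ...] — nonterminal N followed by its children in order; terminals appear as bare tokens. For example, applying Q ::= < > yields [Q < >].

[B [Q { [B [Q { }]] }] [B [Q < >] [B [Q < >]]]]

B
Q B
{ B } B
{ Q } B
{ { } } B
{ { } } Q B
{ { } } < > B
{ { } } < > Q
{ { } } < > < >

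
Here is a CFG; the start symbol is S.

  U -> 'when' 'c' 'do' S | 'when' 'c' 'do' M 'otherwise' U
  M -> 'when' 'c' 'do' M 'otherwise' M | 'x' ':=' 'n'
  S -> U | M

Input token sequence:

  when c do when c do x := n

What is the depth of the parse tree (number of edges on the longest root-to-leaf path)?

[S [U when c do [S [U when c do [S [M x := n]]]]]]

6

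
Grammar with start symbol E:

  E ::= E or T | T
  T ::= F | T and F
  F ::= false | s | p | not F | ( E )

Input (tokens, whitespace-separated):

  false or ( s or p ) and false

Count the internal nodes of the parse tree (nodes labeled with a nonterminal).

14

[E [E [T [F false]]] or [T [T [F ( [E [E [T [F s]]] or [T [F p]]] )]] and [F false]]]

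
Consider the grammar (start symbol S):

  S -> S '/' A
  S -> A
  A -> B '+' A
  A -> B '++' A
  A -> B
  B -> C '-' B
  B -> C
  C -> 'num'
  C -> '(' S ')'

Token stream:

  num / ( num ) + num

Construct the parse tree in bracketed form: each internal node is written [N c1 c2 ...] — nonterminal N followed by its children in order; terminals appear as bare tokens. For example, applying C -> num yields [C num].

S
S / A
A / A
B / A
C / A
num / A
num / B + A
num / C + A
num / ( S ) + A
num / ( A ) + A
num / ( B ) + A
num / ( C ) + A
num / ( num ) + A
num / ( num ) + B
num / ( num ) + C
num / ( num ) + num

[S [S [A [B [C num]]]] / [A [B [C ( [S [A [B [C num]]]] )]] + [A [B [C num]]]]]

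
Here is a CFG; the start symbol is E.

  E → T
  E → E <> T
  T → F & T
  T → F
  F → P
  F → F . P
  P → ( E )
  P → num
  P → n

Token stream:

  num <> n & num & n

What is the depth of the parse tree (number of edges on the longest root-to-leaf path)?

[E [E [T [F [P num]]]] <> [T [F [P n]] & [T [F [P num]] & [T [F [P n]]]]]]

6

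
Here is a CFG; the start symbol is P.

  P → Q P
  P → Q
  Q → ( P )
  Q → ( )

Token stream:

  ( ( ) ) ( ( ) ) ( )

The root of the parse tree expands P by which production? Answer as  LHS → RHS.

[P [Q ( [P [Q ( )]] )] [P [Q ( [P [Q ( )]] )] [P [Q ( )]]]]

P → Q P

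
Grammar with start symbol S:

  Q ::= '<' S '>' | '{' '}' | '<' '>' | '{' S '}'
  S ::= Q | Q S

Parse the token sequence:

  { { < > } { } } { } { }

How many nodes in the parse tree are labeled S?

[S [Q { [S [Q { [S [Q < >]] }] [S [Q { }]]] }] [S [Q { }] [S [Q { }]]]]

6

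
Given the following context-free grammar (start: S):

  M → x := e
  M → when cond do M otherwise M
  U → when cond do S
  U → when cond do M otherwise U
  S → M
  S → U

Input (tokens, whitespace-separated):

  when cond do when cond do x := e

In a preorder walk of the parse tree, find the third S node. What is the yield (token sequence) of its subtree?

[S [U when cond do [S [U when cond do [S [M x := e]]]]]]

x := e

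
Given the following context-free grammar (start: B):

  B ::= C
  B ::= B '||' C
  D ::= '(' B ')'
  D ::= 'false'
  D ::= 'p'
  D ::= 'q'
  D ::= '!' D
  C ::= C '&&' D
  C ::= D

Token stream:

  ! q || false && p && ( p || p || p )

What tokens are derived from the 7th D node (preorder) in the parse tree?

[B [B [C [D ! [D q]]]] || [C [C [C [D false]] && [D p]] && [D ( [B [B [B [C [D p]]] || [C [D p]]] || [C [D p]]] )]]]

p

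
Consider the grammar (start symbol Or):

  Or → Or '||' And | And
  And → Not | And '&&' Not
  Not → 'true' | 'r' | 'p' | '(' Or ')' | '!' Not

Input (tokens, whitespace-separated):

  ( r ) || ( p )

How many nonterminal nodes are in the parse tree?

12

[Or [Or [And [Not ( [Or [And [Not r]]] )]]] || [And [Not ( [Or [And [Not p]]] )]]]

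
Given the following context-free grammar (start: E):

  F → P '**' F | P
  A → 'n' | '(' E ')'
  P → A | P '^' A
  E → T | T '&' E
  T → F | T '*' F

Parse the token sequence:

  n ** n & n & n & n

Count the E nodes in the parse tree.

4

[E [T [F [P [A n]] ** [F [P [A n]]]]] & [E [T [F [P [A n]]]] & [E [T [F [P [A n]]]] & [E [T [F [P [A n]]]]]]]]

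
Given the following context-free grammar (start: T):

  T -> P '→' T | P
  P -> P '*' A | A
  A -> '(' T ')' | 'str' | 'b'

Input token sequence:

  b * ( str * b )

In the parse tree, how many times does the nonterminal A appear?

[T [P [P [A b]] * [A ( [T [P [P [A str]] * [A b]]] )]]]

4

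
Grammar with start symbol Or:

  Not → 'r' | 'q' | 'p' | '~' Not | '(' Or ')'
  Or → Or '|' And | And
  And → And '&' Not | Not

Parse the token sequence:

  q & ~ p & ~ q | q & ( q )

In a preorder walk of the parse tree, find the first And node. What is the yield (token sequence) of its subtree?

[Or [Or [And [And [And [Not q]] & [Not ~ [Not p]]] & [Not ~ [Not q]]]] | [And [And [Not q]] & [Not ( [Or [And [Not q]]] )]]]

q & ~ p & ~ q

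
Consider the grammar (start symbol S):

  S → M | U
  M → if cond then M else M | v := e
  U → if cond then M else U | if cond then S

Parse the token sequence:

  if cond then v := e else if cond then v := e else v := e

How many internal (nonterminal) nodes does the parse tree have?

6

[S [M if cond then [M v := e] else [M if cond then [M v := e] else [M v := e]]]]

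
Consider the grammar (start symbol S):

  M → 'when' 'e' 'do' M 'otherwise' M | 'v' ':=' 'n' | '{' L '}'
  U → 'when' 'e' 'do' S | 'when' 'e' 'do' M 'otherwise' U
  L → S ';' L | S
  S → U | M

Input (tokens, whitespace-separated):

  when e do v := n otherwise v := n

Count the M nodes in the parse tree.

3

[S [M when e do [M v := n] otherwise [M v := n]]]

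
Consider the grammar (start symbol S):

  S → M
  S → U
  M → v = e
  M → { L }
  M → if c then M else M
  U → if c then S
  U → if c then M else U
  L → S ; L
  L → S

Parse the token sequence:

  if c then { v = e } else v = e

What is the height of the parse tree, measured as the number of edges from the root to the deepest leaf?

[S [M if c then [M { [L [S [M v = e]]] }] else [M v = e]]]

6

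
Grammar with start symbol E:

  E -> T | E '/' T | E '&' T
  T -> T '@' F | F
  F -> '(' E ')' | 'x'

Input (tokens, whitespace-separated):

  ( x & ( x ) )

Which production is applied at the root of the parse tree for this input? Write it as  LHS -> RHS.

[E [T [F ( [E [E [T [F x]]] & [T [F ( [E [T [F x]]] )]]] )]]]

E -> T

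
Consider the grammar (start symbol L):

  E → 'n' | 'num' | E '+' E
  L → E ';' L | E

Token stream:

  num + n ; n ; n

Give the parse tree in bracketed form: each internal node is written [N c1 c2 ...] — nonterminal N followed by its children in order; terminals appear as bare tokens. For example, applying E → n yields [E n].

[L [E [E num] + [E n]] ; [L [E n] ; [L [E n]]]]

L
E ; L
E + E ; L
num + E ; L
num + n ; L
num + n ; E ; L
num + n ; n ; L
num + n ; n ; E
num + n ; n ; n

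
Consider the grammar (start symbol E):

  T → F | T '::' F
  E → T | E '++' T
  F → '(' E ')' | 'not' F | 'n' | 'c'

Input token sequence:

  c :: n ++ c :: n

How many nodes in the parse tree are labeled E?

2

[E [E [T [T [F c]] :: [F n]]] ++ [T [T [F c]] :: [F n]]]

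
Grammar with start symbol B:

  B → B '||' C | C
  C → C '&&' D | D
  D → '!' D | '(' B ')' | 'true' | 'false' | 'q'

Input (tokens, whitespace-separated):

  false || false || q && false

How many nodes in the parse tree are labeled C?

4

[B [B [B [C [D false]]] || [C [D false]]] || [C [C [D q]] && [D false]]]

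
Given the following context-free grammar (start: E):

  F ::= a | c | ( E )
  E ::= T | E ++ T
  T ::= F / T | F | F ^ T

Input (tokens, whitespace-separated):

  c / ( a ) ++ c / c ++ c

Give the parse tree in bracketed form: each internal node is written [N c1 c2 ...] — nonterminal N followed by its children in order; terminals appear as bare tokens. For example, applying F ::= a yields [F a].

E
E ++ T
E ++ T ++ T
T ++ T ++ T
F / T ++ T ++ T
c / T ++ T ++ T
c / F ++ T ++ T
c / ( E ) ++ T ++ T
c / ( T ) ++ T ++ T
c / ( F ) ++ T ++ T
c / ( a ) ++ T ++ T
c / ( a ) ++ F / T ++ T
c / ( a ) ++ c / T ++ T
c / ( a ) ++ c / F ++ T
c / ( a ) ++ c / c ++ T
c / ( a ) ++ c / c ++ F
c / ( a ) ++ c / c ++ c

[E [E [E [T [F c] / [T [F ( [E [T [F a]]] )]]]] ++ [T [F c] / [T [F c]]]] ++ [T [F c]]]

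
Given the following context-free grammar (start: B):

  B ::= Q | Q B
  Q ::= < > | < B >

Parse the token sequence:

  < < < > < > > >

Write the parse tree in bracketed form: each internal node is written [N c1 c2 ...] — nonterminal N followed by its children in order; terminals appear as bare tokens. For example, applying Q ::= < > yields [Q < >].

[B [Q < [B [Q < [B [Q < >] [B [Q < >]]] >]] >]]

B
Q
< B >
< Q >
< < B > >
< < Q B > >
< < < > B > >
< < < > Q > >
< < < > < > > >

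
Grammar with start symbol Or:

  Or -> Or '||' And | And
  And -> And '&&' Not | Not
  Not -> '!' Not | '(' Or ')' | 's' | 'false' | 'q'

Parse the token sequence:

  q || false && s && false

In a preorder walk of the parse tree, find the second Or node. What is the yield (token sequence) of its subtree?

[Or [Or [And [Not q]]] || [And [And [And [Not false]] && [Not s]] && [Not false]]]

q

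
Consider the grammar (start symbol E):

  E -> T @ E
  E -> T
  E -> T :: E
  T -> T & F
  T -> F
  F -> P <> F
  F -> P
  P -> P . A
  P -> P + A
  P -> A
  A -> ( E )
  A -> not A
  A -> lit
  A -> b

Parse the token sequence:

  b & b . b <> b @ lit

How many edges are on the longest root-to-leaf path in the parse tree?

6

[E [T [T [F [P [A b]]]] & [F [P [P [A b]] . [A b]] <> [F [P [A b]]]]] @ [E [T [F [P [A lit]]]]]]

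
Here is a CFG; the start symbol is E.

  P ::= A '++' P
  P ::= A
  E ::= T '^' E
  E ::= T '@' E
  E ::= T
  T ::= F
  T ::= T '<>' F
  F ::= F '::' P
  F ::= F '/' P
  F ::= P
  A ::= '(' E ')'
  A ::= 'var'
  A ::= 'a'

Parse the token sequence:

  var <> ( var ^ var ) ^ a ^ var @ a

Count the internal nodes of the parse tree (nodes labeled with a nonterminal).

34

[E [T [T [F [P [A var]]]] <> [F [P [A ( [E [T [F [P [A var]]]] ^ [E [T [F [P [A var]]]]]] )]]]] ^ [E [T [F [P [A a]]]] ^ [E [T [F [P [A var]]]] @ [E [T [F [P [A a]]]]]]]]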